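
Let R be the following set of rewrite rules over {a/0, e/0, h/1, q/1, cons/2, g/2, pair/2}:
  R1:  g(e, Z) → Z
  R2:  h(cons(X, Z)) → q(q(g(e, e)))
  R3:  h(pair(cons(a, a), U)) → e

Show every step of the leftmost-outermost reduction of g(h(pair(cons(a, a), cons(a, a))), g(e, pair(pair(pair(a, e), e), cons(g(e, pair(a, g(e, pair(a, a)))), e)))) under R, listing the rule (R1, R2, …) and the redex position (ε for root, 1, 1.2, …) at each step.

1. g(h(pair(cons(a, a), cons(a, a))), g(e, pair(pair(pair(a, e), e), cons(g(e, pair(a, g(e, pair(a, a)))), e))))  →  g(e, g(e, pair(pair(pair(a, e), e), cons(g(e, pair(a, g(e, pair(a, a)))), e))))   [R3 at 1]
2. g(e, g(e, pair(pair(pair(a, e), e), cons(g(e, pair(a, g(e, pair(a, a)))), e))))  →  g(e, pair(pair(pair(a, e), e), cons(g(e, pair(a, g(e, pair(a, a)))), e)))   [R1 at ε]
3. g(e, pair(pair(pair(a, e), e), cons(g(e, pair(a, g(e, pair(a, a)))), e)))  →  pair(pair(pair(a, e), e), cons(g(e, pair(a, g(e, pair(a, a)))), e))   [R1 at ε]
4. pair(pair(pair(a, e), e), cons(g(e, pair(a, g(e, pair(a, a)))), e))  →  pair(pair(pair(a, e), e), cons(pair(a, g(e, pair(a, a))), e))   [R1 at 2.1]
5. pair(pair(pair(a, e), e), cons(pair(a, g(e, pair(a, a))), e))  →  pair(pair(pair(a, e), e), cons(pair(a, pair(a, a)), e))   [R1 at 2.1.2]

pair(pair(pair(a, e), e), cons(pair(a, pair(a, a)), e))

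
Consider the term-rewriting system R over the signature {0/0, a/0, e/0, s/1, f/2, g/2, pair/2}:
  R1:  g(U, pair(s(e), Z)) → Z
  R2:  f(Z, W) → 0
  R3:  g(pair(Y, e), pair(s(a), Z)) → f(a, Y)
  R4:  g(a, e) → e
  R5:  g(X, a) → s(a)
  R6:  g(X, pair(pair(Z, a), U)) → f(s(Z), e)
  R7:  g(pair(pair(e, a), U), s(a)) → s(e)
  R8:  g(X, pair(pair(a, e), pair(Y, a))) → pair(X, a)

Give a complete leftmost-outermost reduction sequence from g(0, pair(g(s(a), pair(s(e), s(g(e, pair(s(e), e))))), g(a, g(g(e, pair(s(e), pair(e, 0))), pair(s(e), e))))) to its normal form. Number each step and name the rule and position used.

e

1. g(0, pair(g(s(a), pair(s(e), s(g(e, pair(s(e), e))))), g(a, g(g(e, pair(s(e), pair(e, 0))), pair(s(e), e)))))  →  g(0, pair(s(g(e, pair(s(e), e))), g(a, g(g(e, pair(s(e), pair(e, 0))), pair(s(e), e)))))   [R1 at 2.1]
2. g(0, pair(s(g(e, pair(s(e), e))), g(a, g(g(e, pair(s(e), pair(e, 0))), pair(s(e), e)))))  →  g(0, pair(s(e), g(a, g(g(e, pair(s(e), pair(e, 0))), pair(s(e), e)))))   [R1 at 2.1.1]
3. g(0, pair(s(e), g(a, g(g(e, pair(s(e), pair(e, 0))), pair(s(e), e)))))  →  g(a, g(g(e, pair(s(e), pair(e, 0))), pair(s(e), e)))   [R1 at ε]
4. g(a, g(g(e, pair(s(e), pair(e, 0))), pair(s(e), e)))  →  g(a, e)   [R1 at 2]
5. g(a, e)  →  e   [R4 at ε]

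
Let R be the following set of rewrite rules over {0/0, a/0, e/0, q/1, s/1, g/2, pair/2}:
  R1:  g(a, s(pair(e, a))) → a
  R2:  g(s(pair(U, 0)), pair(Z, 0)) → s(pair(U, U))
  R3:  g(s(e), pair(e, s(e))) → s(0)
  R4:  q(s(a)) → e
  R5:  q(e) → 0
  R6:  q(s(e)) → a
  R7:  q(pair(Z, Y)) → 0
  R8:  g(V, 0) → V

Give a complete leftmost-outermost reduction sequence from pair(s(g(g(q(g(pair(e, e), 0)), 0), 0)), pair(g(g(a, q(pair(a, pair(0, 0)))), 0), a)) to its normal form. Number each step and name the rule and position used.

pair(s(0), pair(a, a))

1. pair(s(g(g(q(g(pair(e, e), 0)), 0), 0)), pair(g(g(a, q(pair(a, pair(0, 0)))), 0), a))  →  pair(s(g(q(g(pair(e, e), 0)), 0)), pair(g(g(a, q(pair(a, pair(0, 0)))), 0), a))   [R8 at 1.1]
2. pair(s(g(q(g(pair(e, e), 0)), 0)), pair(g(g(a, q(pair(a, pair(0, 0)))), 0), a))  →  pair(s(q(g(pair(e, e), 0))), pair(g(g(a, q(pair(a, pair(0, 0)))), 0), a))   [R8 at 1.1]
3. pair(s(q(g(pair(e, e), 0))), pair(g(g(a, q(pair(a, pair(0, 0)))), 0), a))  →  pair(s(q(pair(e, e))), pair(g(g(a, q(pair(a, pair(0, 0)))), 0), a))   [R8 at 1.1.1]
4. pair(s(q(pair(e, e))), pair(g(g(a, q(pair(a, pair(0, 0)))), 0), a))  →  pair(s(0), pair(g(g(a, q(pair(a, pair(0, 0)))), 0), a))   [R7 at 1.1]
5. pair(s(0), pair(g(g(a, q(pair(a, pair(0, 0)))), 0), a))  →  pair(s(0), pair(g(a, q(pair(a, pair(0, 0)))), a))   [R8 at 2.1]
6. pair(s(0), pair(g(a, q(pair(a, pair(0, 0)))), a))  →  pair(s(0), pair(g(a, 0), a))   [R7 at 2.1.2]
7. pair(s(0), pair(g(a, 0), a))  →  pair(s(0), pair(a, a))   [R8 at 2.1]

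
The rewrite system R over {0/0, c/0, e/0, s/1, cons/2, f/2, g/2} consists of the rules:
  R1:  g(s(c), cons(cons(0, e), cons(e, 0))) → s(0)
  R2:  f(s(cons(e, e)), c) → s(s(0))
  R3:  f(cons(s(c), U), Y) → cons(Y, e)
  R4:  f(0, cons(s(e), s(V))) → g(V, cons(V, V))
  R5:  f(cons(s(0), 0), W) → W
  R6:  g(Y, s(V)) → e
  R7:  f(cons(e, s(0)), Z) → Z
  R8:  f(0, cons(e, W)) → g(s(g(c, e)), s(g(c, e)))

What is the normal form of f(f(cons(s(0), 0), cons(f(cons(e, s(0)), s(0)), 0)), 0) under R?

0

1. f(f(cons(s(0), 0), cons(f(cons(e, s(0)), s(0)), 0)), 0)  →  f(cons(f(cons(e, s(0)), s(0)), 0), 0)   [R5 at 1]
2. f(cons(f(cons(e, s(0)), s(0)), 0), 0)  →  f(cons(s(0), 0), 0)   [R7 at 1.1]
3. f(cons(s(0), 0), 0)  →  0   [R5 at ε]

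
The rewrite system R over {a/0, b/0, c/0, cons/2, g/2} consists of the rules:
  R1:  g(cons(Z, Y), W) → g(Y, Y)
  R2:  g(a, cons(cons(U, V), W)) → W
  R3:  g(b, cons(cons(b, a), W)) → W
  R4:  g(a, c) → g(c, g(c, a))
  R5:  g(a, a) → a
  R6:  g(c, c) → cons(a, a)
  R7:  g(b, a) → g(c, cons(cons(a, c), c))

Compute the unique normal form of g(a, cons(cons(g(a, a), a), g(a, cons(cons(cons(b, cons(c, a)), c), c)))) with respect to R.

1. g(a, cons(cons(g(a, a), a), g(a, cons(cons(cons(b, cons(c, a)), c), c))))  →  g(a, cons(cons(cons(b, cons(c, a)), c), c))   [R2 at ε]
2. g(a, cons(cons(cons(b, cons(c, a)), c), c))  →  c   [R2 at ε]

c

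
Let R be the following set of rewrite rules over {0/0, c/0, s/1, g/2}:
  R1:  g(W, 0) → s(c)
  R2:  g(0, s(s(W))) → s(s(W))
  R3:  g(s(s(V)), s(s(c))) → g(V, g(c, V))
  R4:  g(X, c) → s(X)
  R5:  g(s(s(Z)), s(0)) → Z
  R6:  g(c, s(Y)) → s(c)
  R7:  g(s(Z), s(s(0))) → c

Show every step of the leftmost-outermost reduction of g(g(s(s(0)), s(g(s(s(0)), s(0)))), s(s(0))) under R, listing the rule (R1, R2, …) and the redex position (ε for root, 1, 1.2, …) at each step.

s(s(0))

1. g(g(s(s(0)), s(g(s(s(0)), s(0)))), s(s(0)))  →  g(g(s(s(0)), s(0)), s(s(0)))   [R5 at 1.2.1]
2. g(g(s(s(0)), s(0)), s(s(0)))  →  g(0, s(s(0)))   [R5 at 1]
3. g(0, s(s(0)))  →  s(s(0))   [R2 at ε]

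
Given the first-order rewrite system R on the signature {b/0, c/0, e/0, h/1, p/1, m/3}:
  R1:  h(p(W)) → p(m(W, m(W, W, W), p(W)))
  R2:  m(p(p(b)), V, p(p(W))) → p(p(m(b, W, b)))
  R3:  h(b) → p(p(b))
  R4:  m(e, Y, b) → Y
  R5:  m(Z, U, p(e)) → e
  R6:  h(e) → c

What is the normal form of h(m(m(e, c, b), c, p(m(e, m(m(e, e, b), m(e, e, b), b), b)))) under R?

c

1. h(m(m(e, c, b), c, p(m(e, m(m(e, e, b), m(e, e, b), b), b))))  →  h(m(c, c, p(m(e, m(m(e, e, b), m(e, e, b), b), b))))   [R4 at 1.1]
2. h(m(c, c, p(m(e, m(m(e, e, b), m(e, e, b), b), b))))  →  h(m(c, c, p(m(m(e, e, b), m(e, e, b), b))))   [R4 at 1.3.1]
3. h(m(c, c, p(m(m(e, e, b), m(e, e, b), b))))  →  h(m(c, c, p(m(e, m(e, e, b), b))))   [R4 at 1.3.1.1]
4. h(m(c, c, p(m(e, m(e, e, b), b))))  →  h(m(c, c, p(m(e, e, b))))   [R4 at 1.3.1]
5. h(m(c, c, p(m(e, e, b))))  →  h(m(c, c, p(e)))   [R4 at 1.3.1]
6. h(m(c, c, p(e)))  →  h(e)   [R5 at 1]
7. h(e)  →  c   [R6 at ε]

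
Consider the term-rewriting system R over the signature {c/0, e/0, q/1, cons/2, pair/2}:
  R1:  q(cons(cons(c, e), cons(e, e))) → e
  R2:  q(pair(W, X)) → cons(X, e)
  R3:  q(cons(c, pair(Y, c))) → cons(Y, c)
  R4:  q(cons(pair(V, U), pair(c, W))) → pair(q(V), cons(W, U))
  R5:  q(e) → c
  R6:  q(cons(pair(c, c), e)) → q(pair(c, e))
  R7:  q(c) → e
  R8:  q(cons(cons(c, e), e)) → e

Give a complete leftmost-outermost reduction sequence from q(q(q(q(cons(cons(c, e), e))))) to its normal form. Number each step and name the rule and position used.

1. q(q(q(q(cons(cons(c, e), e)))))  →  q(q(q(e)))   [R8 at 1.1.1]
2. q(q(q(e)))  →  q(q(c))   [R5 at 1.1]
3. q(q(c))  →  q(e)   [R7 at 1]
4. q(e)  →  c   [R5 at ε]

c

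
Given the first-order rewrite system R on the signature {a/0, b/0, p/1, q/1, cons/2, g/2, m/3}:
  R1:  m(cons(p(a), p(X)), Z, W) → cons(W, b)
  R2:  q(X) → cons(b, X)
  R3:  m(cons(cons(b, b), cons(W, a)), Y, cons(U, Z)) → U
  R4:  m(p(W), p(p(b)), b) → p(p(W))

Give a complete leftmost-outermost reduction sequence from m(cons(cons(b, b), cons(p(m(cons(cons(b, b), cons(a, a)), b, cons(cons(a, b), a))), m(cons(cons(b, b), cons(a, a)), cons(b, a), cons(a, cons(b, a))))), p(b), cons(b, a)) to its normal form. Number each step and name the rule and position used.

b

1. m(cons(cons(b, b), cons(p(m(cons(cons(b, b), cons(a, a)), b, cons(cons(a, b), a))), m(cons(cons(b, b), cons(a, a)), cons(b, a), cons(a, cons(b, a))))), p(b), cons(b, a))  →  m(cons(cons(b, b), cons(p(cons(a, b)), m(cons(cons(b, b), cons(a, a)), cons(b, a), cons(a, cons(b, a))))), p(b), cons(b, a))   [R3 at 1.2.1.1]
2. m(cons(cons(b, b), cons(p(cons(a, b)), m(cons(cons(b, b), cons(a, a)), cons(b, a), cons(a, cons(b, a))))), p(b), cons(b, a))  →  m(cons(cons(b, b), cons(p(cons(a, b)), a)), p(b), cons(b, a))   [R3 at 1.2.2]
3. m(cons(cons(b, b), cons(p(cons(a, b)), a)), p(b), cons(b, a))  →  b   [R3 at ε]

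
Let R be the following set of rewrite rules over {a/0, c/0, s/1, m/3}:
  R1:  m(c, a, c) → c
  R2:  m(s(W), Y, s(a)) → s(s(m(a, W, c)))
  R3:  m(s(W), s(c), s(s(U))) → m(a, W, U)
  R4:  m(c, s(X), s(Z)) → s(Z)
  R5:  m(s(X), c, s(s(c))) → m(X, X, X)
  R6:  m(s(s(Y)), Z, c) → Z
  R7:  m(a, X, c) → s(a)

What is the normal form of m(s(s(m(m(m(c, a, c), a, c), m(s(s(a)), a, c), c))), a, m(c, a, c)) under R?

a

1. m(s(s(m(m(m(c, a, c), a, c), m(s(s(a)), a, c), c))), a, m(c, a, c))  →  m(s(s(m(m(c, a, c), m(s(s(a)), a, c), c))), a, m(c, a, c))   [R1 at 1.1.1.1.1]
2. m(s(s(m(m(c, a, c), m(s(s(a)), a, c), c))), a, m(c, a, c))  →  m(s(s(m(c, m(s(s(a)), a, c), c))), a, m(c, a, c))   [R1 at 1.1.1.1]
3. m(s(s(m(c, m(s(s(a)), a, c), c))), a, m(c, a, c))  →  m(s(s(m(c, a, c))), a, m(c, a, c))   [R6 at 1.1.1.2]
4. m(s(s(m(c, a, c))), a, m(c, a, c))  →  m(s(s(c)), a, m(c, a, c))   [R1 at 1.1.1]
5. m(s(s(c)), a, m(c, a, c))  →  m(s(s(c)), a, c)   [R1 at 3]
6. m(s(s(c)), a, c)  →  a   [R6 at ε]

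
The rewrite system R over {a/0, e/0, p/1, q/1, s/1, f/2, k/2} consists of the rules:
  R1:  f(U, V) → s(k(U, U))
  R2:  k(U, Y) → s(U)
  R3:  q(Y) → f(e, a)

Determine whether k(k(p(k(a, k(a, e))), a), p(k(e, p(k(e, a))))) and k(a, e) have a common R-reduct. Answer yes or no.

no — NF(t₁) = s(s(p(s(a)))), NF(t₂) = s(a)

Reduce t₁ = k(k(p(k(a, k(a, e))), a), p(k(e, p(k(e, a))))):
1. k(k(p(k(a, k(a, e))), a), p(k(e, p(k(e, a)))))  →  s(k(p(k(a, k(a, e))), a))   [R2 at ε]
2. s(k(p(k(a, k(a, e))), a))  →  s(s(p(k(a, k(a, e)))))   [R2 at 1]
3. s(s(p(k(a, k(a, e)))))  →  s(s(p(s(a))))   [R2 at 1.1.1]

Reduce t₂ = k(a, e):
1. k(a, e)  →  s(a)   [R2 at ε]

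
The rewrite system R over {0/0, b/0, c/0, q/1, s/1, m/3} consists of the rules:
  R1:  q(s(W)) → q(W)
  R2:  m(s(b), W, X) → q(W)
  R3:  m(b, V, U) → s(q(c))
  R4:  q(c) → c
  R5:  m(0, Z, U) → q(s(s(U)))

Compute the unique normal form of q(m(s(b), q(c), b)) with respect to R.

1. q(m(s(b), q(c), b))  →  q(q(q(c)))   [R2 at 1]
2. q(q(q(c)))  →  q(q(c))   [R4 at 1.1]
3. q(q(c))  →  q(c)   [R4 at 1]
4. q(c)  →  c   [R4 at ε]

c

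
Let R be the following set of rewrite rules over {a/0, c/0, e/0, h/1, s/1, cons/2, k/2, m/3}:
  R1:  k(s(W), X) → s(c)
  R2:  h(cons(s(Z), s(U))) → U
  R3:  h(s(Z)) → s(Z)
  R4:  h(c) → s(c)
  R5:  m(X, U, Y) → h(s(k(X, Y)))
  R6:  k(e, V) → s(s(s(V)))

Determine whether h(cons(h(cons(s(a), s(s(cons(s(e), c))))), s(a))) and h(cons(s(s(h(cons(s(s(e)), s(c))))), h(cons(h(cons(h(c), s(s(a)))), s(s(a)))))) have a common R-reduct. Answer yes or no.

yes — NF(t₁) = a, NF(t₂) = a

Reduce t₁ = h(cons(h(cons(s(a), s(s(cons(s(e), c))))), s(a))):
1. h(cons(h(cons(s(a), s(s(cons(s(e), c))))), s(a)))  →  h(cons(s(cons(s(e), c)), s(a)))   [R2 at 1.1]
2. h(cons(s(cons(s(e), c)), s(a)))  →  a   [R2 at ε]

Reduce t₂ = h(cons(s(s(h(cons(s(s(e)), s(c))))), h(cons(h(cons(h(c), s(s(a)))), s(s(a)))))):
1. h(cons(s(s(h(cons(s(s(e)), s(c))))), h(cons(h(cons(h(c), s(s(a)))), s(s(a))))))  →  h(cons(s(s(c)), h(cons(h(cons(h(c), s(s(a)))), s(s(a))))))   [R2 at 1.1.1.1]
2. h(cons(s(s(c)), h(cons(h(cons(h(c), s(s(a)))), s(s(a))))))  →  h(cons(s(s(c)), h(cons(h(cons(s(c), s(s(a)))), s(s(a))))))   [R4 at 1.2.1.1.1.1]
3. h(cons(s(s(c)), h(cons(h(cons(s(c), s(s(a)))), s(s(a))))))  →  h(cons(s(s(c)), h(cons(s(a), s(s(a))))))   [R2 at 1.2.1.1]
4. h(cons(s(s(c)), h(cons(s(a), s(s(a))))))  →  h(cons(s(s(c)), s(a)))   [R2 at 1.2]
5. h(cons(s(s(c)), s(a)))  →  a   [R2 at ε]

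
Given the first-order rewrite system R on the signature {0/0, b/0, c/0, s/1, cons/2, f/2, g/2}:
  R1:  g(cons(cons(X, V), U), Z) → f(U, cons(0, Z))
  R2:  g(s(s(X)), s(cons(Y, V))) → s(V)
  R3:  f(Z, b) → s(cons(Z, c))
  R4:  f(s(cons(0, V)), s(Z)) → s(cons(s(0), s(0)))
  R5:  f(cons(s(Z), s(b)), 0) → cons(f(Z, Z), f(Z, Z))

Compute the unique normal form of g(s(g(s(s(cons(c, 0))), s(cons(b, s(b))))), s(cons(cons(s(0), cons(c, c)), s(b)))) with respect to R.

1. g(s(g(s(s(cons(c, 0))), s(cons(b, s(b))))), s(cons(cons(s(0), cons(c, c)), s(b))))  →  g(s(s(s(b))), s(cons(cons(s(0), cons(c, c)), s(b))))   [R2 at 1.1]
2. g(s(s(s(b))), s(cons(cons(s(0), cons(c, c)), s(b))))  →  s(s(b))   [R2 at ε]

s(s(b))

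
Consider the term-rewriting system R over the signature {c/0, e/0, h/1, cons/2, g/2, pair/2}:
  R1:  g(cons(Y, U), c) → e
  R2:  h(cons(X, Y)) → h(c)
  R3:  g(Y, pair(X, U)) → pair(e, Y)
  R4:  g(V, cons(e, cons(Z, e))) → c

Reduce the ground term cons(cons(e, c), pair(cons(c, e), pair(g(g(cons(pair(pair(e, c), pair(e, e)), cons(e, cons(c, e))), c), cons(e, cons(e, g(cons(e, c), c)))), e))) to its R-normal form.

1. cons(cons(e, c), pair(cons(c, e), pair(g(g(cons(pair(pair(e, c), pair(e, e)), cons(e, cons(c, e))), c), cons(e, cons(e, g(cons(e, c), c)))), e)))  →  cons(cons(e, c), pair(cons(c, e), pair(g(e, cons(e, cons(e, g(cons(e, c), c)))), e)))   [R1 at 2.2.1.1]
2. cons(cons(e, c), pair(cons(c, e), pair(g(e, cons(e, cons(e, g(cons(e, c), c)))), e)))  →  cons(cons(e, c), pair(cons(c, e), pair(g(e, cons(e, cons(e, e))), e)))   [R1 at 2.2.1.2.2.2]
3. cons(cons(e, c), pair(cons(c, e), pair(g(e, cons(e, cons(e, e))), e)))  →  cons(cons(e, c), pair(cons(c, e), pair(c, e)))   [R4 at 2.2.1]

cons(cons(e, c), pair(cons(c, e), pair(c, e)))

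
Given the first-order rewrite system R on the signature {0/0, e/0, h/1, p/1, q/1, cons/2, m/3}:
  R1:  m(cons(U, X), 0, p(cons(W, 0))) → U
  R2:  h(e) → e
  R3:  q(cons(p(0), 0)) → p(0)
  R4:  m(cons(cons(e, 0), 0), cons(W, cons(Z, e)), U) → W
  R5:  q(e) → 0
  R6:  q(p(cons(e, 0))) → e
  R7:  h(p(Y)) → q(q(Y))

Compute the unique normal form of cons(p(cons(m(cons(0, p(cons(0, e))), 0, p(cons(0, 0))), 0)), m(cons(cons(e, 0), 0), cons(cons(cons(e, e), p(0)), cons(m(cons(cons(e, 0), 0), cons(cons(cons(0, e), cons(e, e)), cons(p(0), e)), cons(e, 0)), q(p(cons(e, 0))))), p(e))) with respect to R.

1. cons(p(cons(m(cons(0, p(cons(0, e))), 0, p(cons(0, 0))), 0)), m(cons(cons(e, 0), 0), cons(cons(cons(e, e), p(0)), cons(m(cons(cons(e, 0), 0), cons(cons(cons(0, e), cons(e, e)), cons(p(0), e)), cons(e, 0)), q(p(cons(e, 0))))), p(e)))  →  cons(p(cons(0, 0)), m(cons(cons(e, 0), 0), cons(cons(cons(e, e), p(0)), cons(m(cons(cons(e, 0), 0), cons(cons(cons(0, e), cons(e, e)), cons(p(0), e)), cons(e, 0)), q(p(cons(e, 0))))), p(e)))   [R1 at 1.1.1]
2. cons(p(cons(0, 0)), m(cons(cons(e, 0), 0), cons(cons(cons(e, e), p(0)), cons(m(cons(cons(e, 0), 0), cons(cons(cons(0, e), cons(e, e)), cons(p(0), e)), cons(e, 0)), q(p(cons(e, 0))))), p(e)))  →  cons(p(cons(0, 0)), m(cons(cons(e, 0), 0), cons(cons(cons(e, e), p(0)), cons(cons(cons(0, e), cons(e, e)), q(p(cons(e, 0))))), p(e)))   [R4 at 2.2.2.1]
3. cons(p(cons(0, 0)), m(cons(cons(e, 0), 0), cons(cons(cons(e, e), p(0)), cons(cons(cons(0, e), cons(e, e)), q(p(cons(e, 0))))), p(e)))  →  cons(p(cons(0, 0)), m(cons(cons(e, 0), 0), cons(cons(cons(e, e), p(0)), cons(cons(cons(0, e), cons(e, e)), e)), p(e)))   [R6 at 2.2.2.2]
4. cons(p(cons(0, 0)), m(cons(cons(e, 0), 0), cons(cons(cons(e, e), p(0)), cons(cons(cons(0, e), cons(e, e)), e)), p(e)))  →  cons(p(cons(0, 0)), cons(cons(e, e), p(0)))   [R4 at 2]

cons(p(cons(0, 0)), cons(cons(e, e), p(0)))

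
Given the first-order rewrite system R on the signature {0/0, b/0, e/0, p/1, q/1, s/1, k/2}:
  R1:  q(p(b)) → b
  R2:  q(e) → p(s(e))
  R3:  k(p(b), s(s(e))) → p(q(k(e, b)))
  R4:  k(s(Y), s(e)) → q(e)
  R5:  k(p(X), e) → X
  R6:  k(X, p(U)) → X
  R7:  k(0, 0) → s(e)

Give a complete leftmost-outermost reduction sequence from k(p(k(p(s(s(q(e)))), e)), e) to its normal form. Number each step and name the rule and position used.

s(s(p(s(e))))

1. k(p(k(p(s(s(q(e)))), e)), e)  →  k(p(s(s(q(e)))), e)   [R5 at ε]
2. k(p(s(s(q(e)))), e)  →  s(s(q(e)))   [R5 at ε]
3. s(s(q(e)))  →  s(s(p(s(e))))   [R2 at 1.1]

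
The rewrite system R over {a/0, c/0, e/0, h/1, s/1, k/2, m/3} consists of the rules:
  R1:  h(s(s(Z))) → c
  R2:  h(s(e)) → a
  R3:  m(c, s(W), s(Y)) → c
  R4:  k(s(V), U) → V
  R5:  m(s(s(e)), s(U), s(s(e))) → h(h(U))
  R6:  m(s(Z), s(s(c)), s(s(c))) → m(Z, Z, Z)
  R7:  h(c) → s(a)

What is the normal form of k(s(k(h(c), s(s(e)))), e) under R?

1. k(s(k(h(c), s(s(e)))), e)  →  k(h(c), s(s(e)))   [R4 at ε]
2. k(h(c), s(s(e)))  →  k(s(a), s(s(e)))   [R7 at 1]
3. k(s(a), s(s(e)))  →  a   [R4 at ε]

a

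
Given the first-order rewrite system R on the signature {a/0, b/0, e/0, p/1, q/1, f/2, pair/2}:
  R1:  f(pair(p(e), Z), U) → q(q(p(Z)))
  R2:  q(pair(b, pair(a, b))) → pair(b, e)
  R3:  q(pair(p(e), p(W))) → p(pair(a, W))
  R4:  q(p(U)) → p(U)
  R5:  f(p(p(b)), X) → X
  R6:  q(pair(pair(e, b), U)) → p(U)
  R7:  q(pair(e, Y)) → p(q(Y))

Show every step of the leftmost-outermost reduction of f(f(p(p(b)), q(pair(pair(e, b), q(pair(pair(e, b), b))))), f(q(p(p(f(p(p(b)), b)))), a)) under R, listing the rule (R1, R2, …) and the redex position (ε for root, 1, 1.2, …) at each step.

1. f(f(p(p(b)), q(pair(pair(e, b), q(pair(pair(e, b), b))))), f(q(p(p(f(p(p(b)), b)))), a))  →  f(q(pair(pair(e, b), q(pair(pair(e, b), b)))), f(q(p(p(f(p(p(b)), b)))), a))   [R5 at 1]
2. f(q(pair(pair(e, b), q(pair(pair(e, b), b)))), f(q(p(p(f(p(p(b)), b)))), a))  →  f(p(q(pair(pair(e, b), b))), f(q(p(p(f(p(p(b)), b)))), a))   [R6 at 1]
3. f(p(q(pair(pair(e, b), b))), f(q(p(p(f(p(p(b)), b)))), a))  →  f(p(p(b)), f(q(p(p(f(p(p(b)), b)))), a))   [R6 at 1.1]
4. f(p(p(b)), f(q(p(p(f(p(p(b)), b)))), a))  →  f(q(p(p(f(p(p(b)), b)))), a)   [R5 at ε]
5. f(q(p(p(f(p(p(b)), b)))), a)  →  f(p(p(f(p(p(b)), b))), a)   [R4 at 1]
6. f(p(p(f(p(p(b)), b))), a)  →  f(p(p(b)), a)   [R5 at 1.1.1]
7. f(p(p(b)), a)  →  a   [R5 at ε]

a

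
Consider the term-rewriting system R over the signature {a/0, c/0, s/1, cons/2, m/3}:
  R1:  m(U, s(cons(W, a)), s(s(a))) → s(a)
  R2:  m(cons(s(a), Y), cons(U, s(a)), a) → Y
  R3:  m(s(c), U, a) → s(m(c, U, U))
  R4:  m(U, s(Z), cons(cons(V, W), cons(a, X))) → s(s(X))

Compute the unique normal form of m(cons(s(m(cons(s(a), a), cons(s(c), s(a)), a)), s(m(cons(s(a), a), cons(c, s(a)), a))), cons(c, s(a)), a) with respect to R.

1. m(cons(s(m(cons(s(a), a), cons(s(c), s(a)), a)), s(m(cons(s(a), a), cons(c, s(a)), a))), cons(c, s(a)), a)  →  m(cons(s(a), s(m(cons(s(a), a), cons(c, s(a)), a))), cons(c, s(a)), a)   [R2 at 1.1.1]
2. m(cons(s(a), s(m(cons(s(a), a), cons(c, s(a)), a))), cons(c, s(a)), a)  →  s(m(cons(s(a), a), cons(c, s(a)), a))   [R2 at ε]
3. s(m(cons(s(a), a), cons(c, s(a)), a))  →  s(a)   [R2 at 1]

s(a)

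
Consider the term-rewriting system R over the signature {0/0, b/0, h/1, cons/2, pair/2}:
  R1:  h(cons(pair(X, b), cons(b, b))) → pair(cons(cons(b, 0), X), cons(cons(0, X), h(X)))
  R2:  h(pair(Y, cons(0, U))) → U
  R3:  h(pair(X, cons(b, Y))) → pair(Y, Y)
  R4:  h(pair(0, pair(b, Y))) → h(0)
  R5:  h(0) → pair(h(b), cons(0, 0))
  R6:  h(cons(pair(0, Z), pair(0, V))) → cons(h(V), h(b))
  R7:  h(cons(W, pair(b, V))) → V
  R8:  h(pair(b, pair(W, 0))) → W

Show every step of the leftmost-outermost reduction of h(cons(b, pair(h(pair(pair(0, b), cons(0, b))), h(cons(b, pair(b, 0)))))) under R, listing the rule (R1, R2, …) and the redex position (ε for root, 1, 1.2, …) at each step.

0

1. h(cons(b, pair(h(pair(pair(0, b), cons(0, b))), h(cons(b, pair(b, 0))))))  →  h(cons(b, pair(b, h(cons(b, pair(b, 0))))))   [R2 at 1.2.1]
2. h(cons(b, pair(b, h(cons(b, pair(b, 0))))))  →  h(cons(b, pair(b, 0)))   [R7 at ε]
3. h(cons(b, pair(b, 0)))  →  0   [R7 at ε]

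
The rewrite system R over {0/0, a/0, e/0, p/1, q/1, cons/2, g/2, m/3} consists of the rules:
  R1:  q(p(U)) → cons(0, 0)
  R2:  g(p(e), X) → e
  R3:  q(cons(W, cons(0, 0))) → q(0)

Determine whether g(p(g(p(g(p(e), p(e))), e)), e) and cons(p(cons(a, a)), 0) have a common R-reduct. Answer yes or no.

no — NF(t₁) = e, NF(t₂) = cons(p(cons(a, a)), 0)

Reduce t₁ = g(p(g(p(g(p(e), p(e))), e)), e):
1. g(p(g(p(g(p(e), p(e))), e)), e)  →  g(p(g(p(e), e)), e)   [R2 at 1.1.1.1]
2. g(p(g(p(e), e)), e)  →  g(p(e), e)   [R2 at 1.1]
3. g(p(e), e)  →  e   [R2 at ε]

Reduce t₂ = cons(p(cons(a, a)), 0):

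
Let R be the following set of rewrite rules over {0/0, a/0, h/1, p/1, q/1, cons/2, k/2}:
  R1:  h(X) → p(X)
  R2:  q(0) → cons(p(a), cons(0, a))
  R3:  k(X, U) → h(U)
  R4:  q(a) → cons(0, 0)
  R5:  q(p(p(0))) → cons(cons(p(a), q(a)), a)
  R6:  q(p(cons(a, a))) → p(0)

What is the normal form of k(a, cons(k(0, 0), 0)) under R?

p(cons(p(0), 0))

1. k(a, cons(k(0, 0), 0))  →  h(cons(k(0, 0), 0))   [R3 at ε]
2. h(cons(k(0, 0), 0))  →  p(cons(k(0, 0), 0))   [R1 at ε]
3. p(cons(k(0, 0), 0))  →  p(cons(h(0), 0))   [R3 at 1.1]
4. p(cons(h(0), 0))  →  p(cons(p(0), 0))   [R1 at 1.1]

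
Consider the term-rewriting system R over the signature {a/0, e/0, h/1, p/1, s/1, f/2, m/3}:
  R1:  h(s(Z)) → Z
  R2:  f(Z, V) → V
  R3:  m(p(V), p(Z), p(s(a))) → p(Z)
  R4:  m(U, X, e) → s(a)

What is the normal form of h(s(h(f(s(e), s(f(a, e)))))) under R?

e

1. h(s(h(f(s(e), s(f(a, e))))))  →  h(f(s(e), s(f(a, e))))   [R1 at ε]
2. h(f(s(e), s(f(a, e))))  →  h(s(f(a, e)))   [R2 at 1]
3. h(s(f(a, e)))  →  f(a, e)   [R1 at ε]
4. f(a, e)  →  e   [R2 at ε]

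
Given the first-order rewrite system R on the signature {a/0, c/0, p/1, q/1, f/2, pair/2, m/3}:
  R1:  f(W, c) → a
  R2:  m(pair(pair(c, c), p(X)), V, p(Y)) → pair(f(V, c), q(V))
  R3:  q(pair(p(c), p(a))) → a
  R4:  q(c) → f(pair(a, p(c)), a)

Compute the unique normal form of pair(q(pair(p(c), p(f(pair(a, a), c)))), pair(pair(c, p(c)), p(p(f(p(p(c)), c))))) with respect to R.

1. pair(q(pair(p(c), p(f(pair(a, a), c)))), pair(pair(c, p(c)), p(p(f(p(p(c)), c)))))  →  pair(q(pair(p(c), p(a))), pair(pair(c, p(c)), p(p(f(p(p(c)), c)))))   [R1 at 1.1.2.1]
2. pair(q(pair(p(c), p(a))), pair(pair(c, p(c)), p(p(f(p(p(c)), c)))))  →  pair(a, pair(pair(c, p(c)), p(p(f(p(p(c)), c)))))   [R3 at 1]
3. pair(a, pair(pair(c, p(c)), p(p(f(p(p(c)), c)))))  →  pair(a, pair(pair(c, p(c)), p(p(a))))   [R1 at 2.2.1.1]

pair(a, pair(pair(c, p(c)), p(p(a))))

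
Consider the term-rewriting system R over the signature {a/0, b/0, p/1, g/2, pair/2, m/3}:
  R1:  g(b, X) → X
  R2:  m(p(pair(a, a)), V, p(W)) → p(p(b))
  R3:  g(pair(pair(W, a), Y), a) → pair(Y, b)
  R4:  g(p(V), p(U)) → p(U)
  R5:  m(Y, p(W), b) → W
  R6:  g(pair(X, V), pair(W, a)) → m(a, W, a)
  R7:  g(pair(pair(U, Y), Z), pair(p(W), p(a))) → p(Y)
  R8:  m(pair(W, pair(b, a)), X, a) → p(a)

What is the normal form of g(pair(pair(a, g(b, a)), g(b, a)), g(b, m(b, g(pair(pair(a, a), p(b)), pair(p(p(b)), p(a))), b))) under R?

1. g(pair(pair(a, g(b, a)), g(b, a)), g(b, m(b, g(pair(pair(a, a), p(b)), pair(p(p(b)), p(a))), b)))  →  g(pair(pair(a, a), g(b, a)), g(b, m(b, g(pair(pair(a, a), p(b)), pair(p(p(b)), p(a))), b)))   [R1 at 1.1.2]
2. g(pair(pair(a, a), g(b, a)), g(b, m(b, g(pair(pair(a, a), p(b)), pair(p(p(b)), p(a))), b)))  →  g(pair(pair(a, a), a), g(b, m(b, g(pair(pair(a, a), p(b)), pair(p(p(b)), p(a))), b)))   [R1 at 1.2]
3. g(pair(pair(a, a), a), g(b, m(b, g(pair(pair(a, a), p(b)), pair(p(p(b)), p(a))), b)))  →  g(pair(pair(a, a), a), m(b, g(pair(pair(a, a), p(b)), pair(p(p(b)), p(a))), b))   [R1 at 2]
4. g(pair(pair(a, a), a), m(b, g(pair(pair(a, a), p(b)), pair(p(p(b)), p(a))), b))  →  g(pair(pair(a, a), a), m(b, p(a), b))   [R7 at 2.2]
5. g(pair(pair(a, a), a), m(b, p(a), b))  →  g(pair(pair(a, a), a), a)   [R5 at 2]
6. g(pair(pair(a, a), a), a)  →  pair(a, b)   [R3 at ε]

pair(a, b)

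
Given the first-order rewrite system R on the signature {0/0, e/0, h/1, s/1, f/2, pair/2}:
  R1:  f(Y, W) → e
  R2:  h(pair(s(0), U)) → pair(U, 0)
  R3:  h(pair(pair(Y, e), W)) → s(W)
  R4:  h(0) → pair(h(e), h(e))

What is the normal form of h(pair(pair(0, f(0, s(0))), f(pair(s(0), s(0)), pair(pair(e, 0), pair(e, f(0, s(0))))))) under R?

s(e)

1. h(pair(pair(0, f(0, s(0))), f(pair(s(0), s(0)), pair(pair(e, 0), pair(e, f(0, s(0)))))))  →  h(pair(pair(0, e), f(pair(s(0), s(0)), pair(pair(e, 0), pair(e, f(0, s(0)))))))   [R1 at 1.1.2]
2. h(pair(pair(0, e), f(pair(s(0), s(0)), pair(pair(e, 0), pair(e, f(0, s(0)))))))  →  s(f(pair(s(0), s(0)), pair(pair(e, 0), pair(e, f(0, s(0))))))   [R3 at ε]
3. s(f(pair(s(0), s(0)), pair(pair(e, 0), pair(e, f(0, s(0))))))  →  s(e)   [R1 at 1]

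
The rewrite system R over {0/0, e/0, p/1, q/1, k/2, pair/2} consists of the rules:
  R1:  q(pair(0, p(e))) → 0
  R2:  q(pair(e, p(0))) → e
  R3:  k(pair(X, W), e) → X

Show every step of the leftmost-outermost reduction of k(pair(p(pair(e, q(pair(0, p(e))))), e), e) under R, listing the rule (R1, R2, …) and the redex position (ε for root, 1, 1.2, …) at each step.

p(pair(e, 0))

1. k(pair(p(pair(e, q(pair(0, p(e))))), e), e)  →  p(pair(e, q(pair(0, p(e)))))   [R3 at ε]
2. p(pair(e, q(pair(0, p(e)))))  →  p(pair(e, 0))   [R1 at 1.2]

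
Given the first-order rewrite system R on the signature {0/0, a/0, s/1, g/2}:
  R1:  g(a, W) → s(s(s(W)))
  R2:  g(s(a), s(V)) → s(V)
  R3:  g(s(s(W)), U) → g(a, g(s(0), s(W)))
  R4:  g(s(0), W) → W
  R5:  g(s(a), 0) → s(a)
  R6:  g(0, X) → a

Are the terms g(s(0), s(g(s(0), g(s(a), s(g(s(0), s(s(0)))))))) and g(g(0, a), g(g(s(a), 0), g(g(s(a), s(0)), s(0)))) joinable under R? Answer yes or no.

yes — NF(t₁) = s(s(s(s(0)))), NF(t₂) = s(s(s(s(0))))

Reduce t₁ = g(s(0), s(g(s(0), g(s(a), s(g(s(0), s(s(0)))))))):
1. g(s(0), s(g(s(0), g(s(a), s(g(s(0), s(s(0))))))))  →  s(g(s(0), g(s(a), s(g(s(0), s(s(0)))))))   [R4 at ε]
2. s(g(s(0), g(s(a), s(g(s(0), s(s(0)))))))  →  s(g(s(a), s(g(s(0), s(s(0))))))   [R4 at 1]
3. s(g(s(a), s(g(s(0), s(s(0))))))  →  s(s(g(s(0), s(s(0)))))   [R2 at 1]
4. s(s(g(s(0), s(s(0)))))  →  s(s(s(s(0))))   [R4 at 1.1]

Reduce t₂ = g(g(0, a), g(g(s(a), 0), g(g(s(a), s(0)), s(0)))):
1. g(g(0, a), g(g(s(a), 0), g(g(s(a), s(0)), s(0))))  →  g(a, g(g(s(a), 0), g(g(s(a), s(0)), s(0))))   [R6 at 1]
2. g(a, g(g(s(a), 0), g(g(s(a), s(0)), s(0))))  →  s(s(s(g(g(s(a), 0), g(g(s(a), s(0)), s(0))))))   [R1 at ε]
3. s(s(s(g(g(s(a), 0), g(g(s(a), s(0)), s(0))))))  →  s(s(s(g(s(a), g(g(s(a), s(0)), s(0))))))   [R5 at 1.1.1.1]
4. s(s(s(g(s(a), g(g(s(a), s(0)), s(0))))))  →  s(s(s(g(s(a), g(s(0), s(0))))))   [R2 at 1.1.1.2.1]
5. s(s(s(g(s(a), g(s(0), s(0))))))  →  s(s(s(g(s(a), s(0)))))   [R4 at 1.1.1.2]
6. s(s(s(g(s(a), s(0)))))  →  s(s(s(s(0))))   [R2 at 1.1.1]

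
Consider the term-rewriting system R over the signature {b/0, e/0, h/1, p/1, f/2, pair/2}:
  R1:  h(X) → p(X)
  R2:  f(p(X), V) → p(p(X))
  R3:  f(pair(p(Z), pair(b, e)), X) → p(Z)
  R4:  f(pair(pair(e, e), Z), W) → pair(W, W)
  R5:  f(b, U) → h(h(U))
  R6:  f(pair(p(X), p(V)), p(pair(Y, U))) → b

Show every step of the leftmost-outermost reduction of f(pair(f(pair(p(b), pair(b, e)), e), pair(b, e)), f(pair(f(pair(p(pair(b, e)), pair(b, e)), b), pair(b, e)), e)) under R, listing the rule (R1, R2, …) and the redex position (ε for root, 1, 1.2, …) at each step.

1. f(pair(f(pair(p(b), pair(b, e)), e), pair(b, e)), f(pair(f(pair(p(pair(b, e)), pair(b, e)), b), pair(b, e)), e))  →  f(pair(p(b), pair(b, e)), f(pair(f(pair(p(pair(b, e)), pair(b, e)), b), pair(b, e)), e))   [R3 at 1.1]
2. f(pair(p(b), pair(b, e)), f(pair(f(pair(p(pair(b, e)), pair(b, e)), b), pair(b, e)), e))  →  p(b)   [R3 at ε]

p(b)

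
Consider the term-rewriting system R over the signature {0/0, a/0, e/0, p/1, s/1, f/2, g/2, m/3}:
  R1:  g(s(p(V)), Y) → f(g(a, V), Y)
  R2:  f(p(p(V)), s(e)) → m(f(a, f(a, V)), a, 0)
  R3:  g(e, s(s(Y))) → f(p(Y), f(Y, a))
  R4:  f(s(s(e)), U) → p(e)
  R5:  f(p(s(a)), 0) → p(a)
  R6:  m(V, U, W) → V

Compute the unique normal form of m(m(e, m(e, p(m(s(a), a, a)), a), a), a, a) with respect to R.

1. m(m(e, m(e, p(m(s(a), a, a)), a), a), a, a)  →  m(e, m(e, p(m(s(a), a, a)), a), a)   [R6 at ε]
2. m(e, m(e, p(m(s(a), a, a)), a), a)  →  e   [R6 at ε]

e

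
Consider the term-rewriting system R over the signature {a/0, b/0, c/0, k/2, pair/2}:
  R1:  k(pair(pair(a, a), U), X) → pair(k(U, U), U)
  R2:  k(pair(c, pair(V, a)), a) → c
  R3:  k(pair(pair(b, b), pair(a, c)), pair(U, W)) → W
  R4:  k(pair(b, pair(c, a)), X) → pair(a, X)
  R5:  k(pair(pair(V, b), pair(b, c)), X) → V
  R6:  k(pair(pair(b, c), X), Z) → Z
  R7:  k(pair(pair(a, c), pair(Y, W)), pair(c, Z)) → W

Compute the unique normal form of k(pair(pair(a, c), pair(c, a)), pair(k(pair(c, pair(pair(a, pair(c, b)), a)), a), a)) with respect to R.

1. k(pair(pair(a, c), pair(c, a)), pair(k(pair(c, pair(pair(a, pair(c, b)), a)), a), a))  →  k(pair(pair(a, c), pair(c, a)), pair(c, a))   [R2 at 2.1]
2. k(pair(pair(a, c), pair(c, a)), pair(c, a))  →  a   [R7 at ε]

a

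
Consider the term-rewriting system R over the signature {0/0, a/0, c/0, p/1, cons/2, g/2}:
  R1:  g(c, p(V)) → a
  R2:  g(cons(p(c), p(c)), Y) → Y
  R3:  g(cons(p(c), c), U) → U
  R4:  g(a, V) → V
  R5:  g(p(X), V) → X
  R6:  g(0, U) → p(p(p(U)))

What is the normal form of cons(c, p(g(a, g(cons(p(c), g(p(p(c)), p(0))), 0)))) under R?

1. cons(c, p(g(a, g(cons(p(c), g(p(p(c)), p(0))), 0))))  →  cons(c, p(g(cons(p(c), g(p(p(c)), p(0))), 0)))   [R4 at 2.1]
2. cons(c, p(g(cons(p(c), g(p(p(c)), p(0))), 0)))  →  cons(c, p(g(cons(p(c), p(c)), 0)))   [R5 at 2.1.1.2]
3. cons(c, p(g(cons(p(c), p(c)), 0)))  →  cons(c, p(0))   [R2 at 2.1]

cons(c, p(0))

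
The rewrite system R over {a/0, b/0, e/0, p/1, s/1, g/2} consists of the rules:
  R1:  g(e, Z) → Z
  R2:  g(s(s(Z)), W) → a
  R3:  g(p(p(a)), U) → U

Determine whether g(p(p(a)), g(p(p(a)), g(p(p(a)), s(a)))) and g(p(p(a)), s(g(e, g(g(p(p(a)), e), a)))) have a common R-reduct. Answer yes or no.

Reduce t₁ = g(p(p(a)), g(p(p(a)), g(p(p(a)), s(a)))):
1. g(p(p(a)), g(p(p(a)), g(p(p(a)), s(a))))  →  g(p(p(a)), g(p(p(a)), s(a)))   [R3 at ε]
2. g(p(p(a)), g(p(p(a)), s(a)))  →  g(p(p(a)), s(a))   [R3 at ε]
3. g(p(p(a)), s(a))  →  s(a)   [R3 at ε]

Reduce t₂ = g(p(p(a)), s(g(e, g(g(p(p(a)), e), a)))):
1. g(p(p(a)), s(g(e, g(g(p(p(a)), e), a))))  →  s(g(e, g(g(p(p(a)), e), a)))   [R3 at ε]
2. s(g(e, g(g(p(p(a)), e), a)))  →  s(g(g(p(p(a)), e), a))   [R1 at 1]
3. s(g(g(p(p(a)), e), a))  →  s(g(e, a))   [R3 at 1.1]
4. s(g(e, a))  →  s(a)   [R1 at 1]

yes — NF(t₁) = s(a), NF(t₂) = s(a)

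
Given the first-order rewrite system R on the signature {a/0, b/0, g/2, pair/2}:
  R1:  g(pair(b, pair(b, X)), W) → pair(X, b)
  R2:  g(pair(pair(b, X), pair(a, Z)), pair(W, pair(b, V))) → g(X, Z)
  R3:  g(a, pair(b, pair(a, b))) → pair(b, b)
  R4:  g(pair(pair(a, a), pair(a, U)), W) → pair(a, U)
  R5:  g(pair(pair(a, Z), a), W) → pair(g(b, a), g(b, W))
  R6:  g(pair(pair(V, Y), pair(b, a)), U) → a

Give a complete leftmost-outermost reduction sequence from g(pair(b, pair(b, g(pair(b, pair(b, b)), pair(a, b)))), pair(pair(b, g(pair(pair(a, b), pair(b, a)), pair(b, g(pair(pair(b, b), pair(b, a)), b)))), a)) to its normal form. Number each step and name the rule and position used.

pair(pair(b, b), b)

1. g(pair(b, pair(b, g(pair(b, pair(b, b)), pair(a, b)))), pair(pair(b, g(pair(pair(a, b), pair(b, a)), pair(b, g(pair(pair(b, b), pair(b, a)), b)))), a))  →  pair(g(pair(b, pair(b, b)), pair(a, b)), b)   [R1 at ε]
2. pair(g(pair(b, pair(b, b)), pair(a, b)), b)  →  pair(pair(b, b), b)   [R1 at 1]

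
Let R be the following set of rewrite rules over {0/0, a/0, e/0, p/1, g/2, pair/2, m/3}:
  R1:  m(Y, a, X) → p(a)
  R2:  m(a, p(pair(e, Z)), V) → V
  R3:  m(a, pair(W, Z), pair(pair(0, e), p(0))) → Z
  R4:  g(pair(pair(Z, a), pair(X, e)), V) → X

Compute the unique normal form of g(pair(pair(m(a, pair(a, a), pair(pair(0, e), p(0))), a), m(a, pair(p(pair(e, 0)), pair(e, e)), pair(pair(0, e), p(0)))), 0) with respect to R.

e

1. g(pair(pair(m(a, pair(a, a), pair(pair(0, e), p(0))), a), m(a, pair(p(pair(e, 0)), pair(e, e)), pair(pair(0, e), p(0)))), 0)  →  g(pair(pair(a, a), m(a, pair(p(pair(e, 0)), pair(e, e)), pair(pair(0, e), p(0)))), 0)   [R3 at 1.1.1]
2. g(pair(pair(a, a), m(a, pair(p(pair(e, 0)), pair(e, e)), pair(pair(0, e), p(0)))), 0)  →  g(pair(pair(a, a), pair(e, e)), 0)   [R3 at 1.2]
3. g(pair(pair(a, a), pair(e, e)), 0)  →  e   [R4 at ε]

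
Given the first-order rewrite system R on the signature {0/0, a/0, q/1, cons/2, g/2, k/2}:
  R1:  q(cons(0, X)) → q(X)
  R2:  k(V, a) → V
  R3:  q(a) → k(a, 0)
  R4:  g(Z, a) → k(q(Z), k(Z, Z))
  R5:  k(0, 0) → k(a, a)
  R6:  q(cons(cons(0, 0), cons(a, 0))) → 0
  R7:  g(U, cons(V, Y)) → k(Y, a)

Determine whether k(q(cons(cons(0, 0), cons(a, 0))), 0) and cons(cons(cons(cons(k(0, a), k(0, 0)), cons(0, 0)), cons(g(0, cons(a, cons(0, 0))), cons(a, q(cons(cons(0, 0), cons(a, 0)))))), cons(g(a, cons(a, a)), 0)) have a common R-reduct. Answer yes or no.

no — NF(t₁) = a, NF(t₂) = cons(cons(cons(cons(0, a), cons(0, 0)), cons(cons(0, 0), cons(a, 0))), cons(a, 0))

Reduce t₁ = k(q(cons(cons(0, 0), cons(a, 0))), 0):
1. k(q(cons(cons(0, 0), cons(a, 0))), 0)  →  k(0, 0)   [R6 at 1]
2. k(0, 0)  →  k(a, a)   [R5 at ε]
3. k(a, a)  →  a   [R2 at ε]

Reduce t₂ = cons(cons(cons(cons(k(0, a), k(0, 0)), cons(0, 0)), cons(g(0, cons(a, cons(0, 0))), cons(a, q(cons(cons(0, 0), cons(a, 0)))))), cons(g(a, cons(a, a)), 0)):
1. cons(cons(cons(cons(k(0, a), k(0, 0)), cons(0, 0)), cons(g(0, cons(a, cons(0, 0))), cons(a, q(cons(cons(0, 0), cons(a, 0)))))), cons(g(a, cons(a, a)), 0))  →  cons(cons(cons(cons(0, k(0, 0)), cons(0, 0)), cons(g(0, cons(a, cons(0, 0))), cons(a, q(cons(cons(0, 0), cons(a, 0)))))), cons(g(a, cons(a, a)), 0))   [R2 at 1.1.1.1]
2. cons(cons(cons(cons(0, k(0, 0)), cons(0, 0)), cons(g(0, cons(a, cons(0, 0))), cons(a, q(cons(cons(0, 0), cons(a, 0)))))), cons(g(a, cons(a, a)), 0))  →  cons(cons(cons(cons(0, k(a, a)), cons(0, 0)), cons(g(0, cons(a, cons(0, 0))), cons(a, q(cons(cons(0, 0), cons(a, 0)))))), cons(g(a, cons(a, a)), 0))   [R5 at 1.1.1.2]
3. cons(cons(cons(cons(0, k(a, a)), cons(0, 0)), cons(g(0, cons(a, cons(0, 0))), cons(a, q(cons(cons(0, 0), cons(a, 0)))))), cons(g(a, cons(a, a)), 0))  →  cons(cons(cons(cons(0, a), cons(0, 0)), cons(g(0, cons(a, cons(0, 0))), cons(a, q(cons(cons(0, 0), cons(a, 0)))))), cons(g(a, cons(a, a)), 0))   [R2 at 1.1.1.2]
4. cons(cons(cons(cons(0, a), cons(0, 0)), cons(g(0, cons(a, cons(0, 0))), cons(a, q(cons(cons(0, 0), cons(a, 0)))))), cons(g(a, cons(a, a)), 0))  →  cons(cons(cons(cons(0, a), cons(0, 0)), cons(k(cons(0, 0), a), cons(a, q(cons(cons(0, 0), cons(a, 0)))))), cons(g(a, cons(a, a)), 0))   [R7 at 1.2.1]
5. cons(cons(cons(cons(0, a), cons(0, 0)), cons(k(cons(0, 0), a), cons(a, q(cons(cons(0, 0), cons(a, 0)))))), cons(g(a, cons(a, a)), 0))  →  cons(cons(cons(cons(0, a), cons(0, 0)), cons(cons(0, 0), cons(a, q(cons(cons(0, 0), cons(a, 0)))))), cons(g(a, cons(a, a)), 0))   [R2 at 1.2.1]
6. cons(cons(cons(cons(0, a), cons(0, 0)), cons(cons(0, 0), cons(a, q(cons(cons(0, 0), cons(a, 0)))))), cons(g(a, cons(a, a)), 0))  →  cons(cons(cons(cons(0, a), cons(0, 0)), cons(cons(0, 0), cons(a, 0))), cons(g(a, cons(a, a)), 0))   [R6 at 1.2.2.2]
7. cons(cons(cons(cons(0, a), cons(0, 0)), cons(cons(0, 0), cons(a, 0))), cons(g(a, cons(a, a)), 0))  →  cons(cons(cons(cons(0, a), cons(0, 0)), cons(cons(0, 0), cons(a, 0))), cons(k(a, a), 0))   [R7 at 2.1]
8. cons(cons(cons(cons(0, a), cons(0, 0)), cons(cons(0, 0), cons(a, 0))), cons(k(a, a), 0))  →  cons(cons(cons(cons(0, a), cons(0, 0)), cons(cons(0, 0), cons(a, 0))), cons(a, 0))   [R2 at 2.1]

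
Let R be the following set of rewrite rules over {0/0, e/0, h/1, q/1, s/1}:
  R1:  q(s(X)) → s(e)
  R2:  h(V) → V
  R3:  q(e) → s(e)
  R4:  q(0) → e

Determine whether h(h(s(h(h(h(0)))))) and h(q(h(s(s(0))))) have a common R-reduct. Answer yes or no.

Reduce t₁ = h(h(s(h(h(h(0)))))):
1. h(h(s(h(h(h(0))))))  →  h(s(h(h(h(0)))))   [R2 at ε]
2. h(s(h(h(h(0)))))  →  s(h(h(h(0))))   [R2 at ε]
3. s(h(h(h(0))))  →  s(h(h(0)))   [R2 at 1]
4. s(h(h(0)))  →  s(h(0))   [R2 at 1]
5. s(h(0))  →  s(0)   [R2 at 1]

Reduce t₂ = h(q(h(s(s(0))))):
1. h(q(h(s(s(0)))))  →  q(h(s(s(0))))   [R2 at ε]
2. q(h(s(s(0))))  →  q(s(s(0)))   [R2 at 1]
3. q(s(s(0)))  →  s(e)   [R1 at ε]

no — NF(t₁) = s(0), NF(t₂) = s(e)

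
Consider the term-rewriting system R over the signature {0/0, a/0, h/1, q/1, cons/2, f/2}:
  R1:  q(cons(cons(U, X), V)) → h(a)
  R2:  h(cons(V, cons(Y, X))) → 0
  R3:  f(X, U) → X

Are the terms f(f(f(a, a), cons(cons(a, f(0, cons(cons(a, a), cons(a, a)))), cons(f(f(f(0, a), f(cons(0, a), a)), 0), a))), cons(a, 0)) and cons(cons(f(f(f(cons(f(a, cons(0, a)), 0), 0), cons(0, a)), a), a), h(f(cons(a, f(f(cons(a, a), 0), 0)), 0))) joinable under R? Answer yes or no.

Reduce t₁ = f(f(f(a, a), cons(cons(a, f(0, cons(cons(a, a), cons(a, a)))), cons(f(f(f(0, a), f(cons(0, a), a)), 0), a))), cons(a, 0)):
1. f(f(f(a, a), cons(cons(a, f(0, cons(cons(a, a), cons(a, a)))), cons(f(f(f(0, a), f(cons(0, a), a)), 0), a))), cons(a, 0))  →  f(f(a, a), cons(cons(a, f(0, cons(cons(a, a), cons(a, a)))), cons(f(f(f(0, a), f(cons(0, a), a)), 0), a)))   [R3 at ε]
2. f(f(a, a), cons(cons(a, f(0, cons(cons(a, a), cons(a, a)))), cons(f(f(f(0, a), f(cons(0, a), a)), 0), a)))  →  f(a, a)   [R3 at ε]
3. f(a, a)  →  a   [R3 at ε]

Reduce t₂ = cons(cons(f(f(f(cons(f(a, cons(0, a)), 0), 0), cons(0, a)), a), a), h(f(cons(a, f(f(cons(a, a), 0), 0)), 0))):
1. cons(cons(f(f(f(cons(f(a, cons(0, a)), 0), 0), cons(0, a)), a), a), h(f(cons(a, f(f(cons(a, a), 0), 0)), 0)))  →  cons(cons(f(f(cons(f(a, cons(0, a)), 0), 0), cons(0, a)), a), h(f(cons(a, f(f(cons(a, a), 0), 0)), 0)))   [R3 at 1.1]
2. cons(cons(f(f(cons(f(a, cons(0, a)), 0), 0), cons(0, a)), a), h(f(cons(a, f(f(cons(a, a), 0), 0)), 0)))  →  cons(cons(f(cons(f(a, cons(0, a)), 0), 0), a), h(f(cons(a, f(f(cons(a, a), 0), 0)), 0)))   [R3 at 1.1]
3. cons(cons(f(cons(f(a, cons(0, a)), 0), 0), a), h(f(cons(a, f(f(cons(a, a), 0), 0)), 0)))  →  cons(cons(cons(f(a, cons(0, a)), 0), a), h(f(cons(a, f(f(cons(a, a), 0), 0)), 0)))   [R3 at 1.1]
4. cons(cons(cons(f(a, cons(0, a)), 0), a), h(f(cons(a, f(f(cons(a, a), 0), 0)), 0)))  →  cons(cons(cons(a, 0), a), h(f(cons(a, f(f(cons(a, a), 0), 0)), 0)))   [R3 at 1.1.1]
5. cons(cons(cons(a, 0), a), h(f(cons(a, f(f(cons(a, a), 0), 0)), 0)))  →  cons(cons(cons(a, 0), a), h(cons(a, f(f(cons(a, a), 0), 0))))   [R3 at 2.1]
6. cons(cons(cons(a, 0), a), h(cons(a, f(f(cons(a, a), 0), 0))))  →  cons(cons(cons(a, 0), a), h(cons(a, f(cons(a, a), 0))))   [R3 at 2.1.2]
7. cons(cons(cons(a, 0), a), h(cons(a, f(cons(a, a), 0))))  →  cons(cons(cons(a, 0), a), h(cons(a, cons(a, a))))   [R3 at 2.1.2]
8. cons(cons(cons(a, 0), a), h(cons(a, cons(a, a))))  →  cons(cons(cons(a, 0), a), 0)   [R2 at 2]

no — NF(t₁) = a, NF(t₂) = cons(cons(cons(a, 0), a), 0)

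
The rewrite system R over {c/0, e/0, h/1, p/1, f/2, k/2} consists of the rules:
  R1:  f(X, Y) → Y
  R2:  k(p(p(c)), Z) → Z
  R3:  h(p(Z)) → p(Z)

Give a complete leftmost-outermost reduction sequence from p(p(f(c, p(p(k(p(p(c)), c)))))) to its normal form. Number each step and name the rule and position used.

1. p(p(f(c, p(p(k(p(p(c)), c))))))  →  p(p(p(p(k(p(p(c)), c)))))   [R1 at 1.1]
2. p(p(p(p(k(p(p(c)), c)))))  →  p(p(p(p(c))))   [R2 at 1.1.1.1]

p(p(p(p(c))))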